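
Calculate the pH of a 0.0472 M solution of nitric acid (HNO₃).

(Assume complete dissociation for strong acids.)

[H⁺] = 0.0472 M for strong acid. pH = -log[H⁺] = -log(0.0472)

pH = 1.33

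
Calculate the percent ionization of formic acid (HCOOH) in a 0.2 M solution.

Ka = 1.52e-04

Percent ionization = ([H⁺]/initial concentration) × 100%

Using Ka equilibrium: x² + Ka×x - Ka×C = 0. Solving: [H⁺] = 5.4381e-03. Percent = (5.4381e-03/0.2) × 100

Percent ionization = 2.72%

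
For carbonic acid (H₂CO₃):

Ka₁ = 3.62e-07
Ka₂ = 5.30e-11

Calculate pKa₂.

pKa₂ = -log(Ka₂) = -log(5.30e-11) = 10.28.

pK_{a2} = 10.28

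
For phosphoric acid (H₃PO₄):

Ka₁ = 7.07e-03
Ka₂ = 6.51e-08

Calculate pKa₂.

pKa₂ = -log(Ka₂) = -log(6.51e-08) = 7.19.

pK_{a2} = 7.19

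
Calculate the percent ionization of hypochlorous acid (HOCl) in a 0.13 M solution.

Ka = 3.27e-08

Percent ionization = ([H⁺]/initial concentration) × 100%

Using Ka equilibrium: x² + Ka×x - Ka×C = 0. Solving: [H⁺] = 6.5183e-05. Percent = (6.5183e-05/0.13) × 100

Percent ionization = 0.0501%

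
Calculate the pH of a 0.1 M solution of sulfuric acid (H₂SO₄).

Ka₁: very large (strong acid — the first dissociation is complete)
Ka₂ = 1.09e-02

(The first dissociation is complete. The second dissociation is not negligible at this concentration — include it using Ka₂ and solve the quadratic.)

First dissociation is complete: [H⁺]₀ = [HSO₄⁻]₀ = C = 0.1 M. Second dissociation HSO₄⁻ ⇌ H⁺ + SO₄²⁻: let x = [SO₄²⁻]. Ka₂ = (C + x)·x / (C − x) = 1.09e-02 → x² + (C + Ka₂)·x − Ka₂·C = 0 → x² + 0.11090·x − 1.090e-03 = 0. x = (−0.11090 + √(0.11090² + 4 × 1.090e-03)) / 2 = 9.0845e-03 M. [H⁺] = C + x = 0.1 + 9.0845e-03 = 1.0908e-01 M. pH = -log(1.0908e-01) = 0.96.

pH = 0.96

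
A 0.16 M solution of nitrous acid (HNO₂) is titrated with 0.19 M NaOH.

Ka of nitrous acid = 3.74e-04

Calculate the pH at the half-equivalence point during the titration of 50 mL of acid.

At half-equivalence [HA] = [A⁻], so Henderson-Hasselbalch gives pH = pKa = -log(3.74e-04) = 3.43.

pH = pKa = 3.43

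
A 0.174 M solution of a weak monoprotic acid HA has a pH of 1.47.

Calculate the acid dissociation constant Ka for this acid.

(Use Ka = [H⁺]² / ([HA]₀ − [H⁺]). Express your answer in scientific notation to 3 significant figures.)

[H⁺] = 10^(−pH) = 10^(−1.47) = 3.388e-02 M. For HA ⇌ H⁺ + A⁻, Ka = [H⁺][A⁻]/[HA] = [H⁺]² / ([HA]₀ − [H⁺]) = (3.388e-02)² / (0.174 − 3.388e-02) = 8.19e-03.

K_a = 8.19e-03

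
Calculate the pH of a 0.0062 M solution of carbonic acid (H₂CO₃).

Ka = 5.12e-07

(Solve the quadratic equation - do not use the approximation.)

x² + Ka×x - Ka×C = 0. Using quadratic formula: [H⁺] = 5.6086e-05

pH = 4.25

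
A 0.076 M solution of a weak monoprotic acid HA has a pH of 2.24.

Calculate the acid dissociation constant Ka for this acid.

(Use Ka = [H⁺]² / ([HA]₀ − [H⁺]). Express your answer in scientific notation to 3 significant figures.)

[H⁺] = 10^(−pH) = 10^(−2.24) = 5.754e-03 M. For HA ⇌ H⁺ + A⁻, Ka = [H⁺][A⁻]/[HA] = [H⁺]² / ([HA]₀ − [H⁺]) = (5.754e-03)² / (0.076 − 5.754e-03) = 4.71e-04.

K_a = 4.71e-04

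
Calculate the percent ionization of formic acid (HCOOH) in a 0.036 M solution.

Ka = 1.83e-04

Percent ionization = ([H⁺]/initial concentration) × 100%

Using Ka equilibrium: x² + Ka×x - Ka×C = 0. Solving: [H⁺] = 2.4768e-03. Percent = (2.4768e-03/0.036) × 100

Percent ionization = 6.88%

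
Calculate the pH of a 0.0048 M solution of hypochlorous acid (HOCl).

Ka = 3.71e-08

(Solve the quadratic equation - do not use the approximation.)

x² + Ka×x - Ka×C = 0. Using quadratic formula: [H⁺] = 1.3326e-05

pH = 4.88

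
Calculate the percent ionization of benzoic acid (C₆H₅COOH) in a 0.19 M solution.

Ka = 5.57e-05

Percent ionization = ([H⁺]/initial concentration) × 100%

Using Ka equilibrium: x² + Ka×x - Ka×C = 0. Solving: [H⁺] = 3.2254e-03. Percent = (3.2254e-03/0.19) × 100

Percent ionization = 1.7%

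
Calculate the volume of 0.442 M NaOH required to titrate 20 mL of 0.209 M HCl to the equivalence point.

At equivalence: moles acid = moles base. moles HCl = 0.209 × 20/1000 = 0.00418 mol. V_base = moles / 0.442 × 1000 = 9.5 mL.

V_{base} = 9.5 mL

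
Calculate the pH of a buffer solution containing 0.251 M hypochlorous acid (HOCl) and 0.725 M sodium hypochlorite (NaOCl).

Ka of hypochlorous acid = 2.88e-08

pKa = -log(2.88e-08) = 7.54. pH = pKa + log([A⁻]/[HA]) = 7.54 + log(0.725/0.251)

pH = 8.00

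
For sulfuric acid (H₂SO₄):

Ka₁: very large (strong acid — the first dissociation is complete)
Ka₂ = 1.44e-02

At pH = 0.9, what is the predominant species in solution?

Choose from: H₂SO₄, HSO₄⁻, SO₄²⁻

The first dissociation is complete, so H₂SO₄ itself is never the predominant species in water; pKa₂ = -log(1.44e-02) = 1.84. For a polyprotic acid the predominant species crosses at each pKa: below pKa_n the protonated form dominates, above it the deprotonated form does. At pH = 0.9, the predominant species is HSO₄⁻.

HSO₄⁻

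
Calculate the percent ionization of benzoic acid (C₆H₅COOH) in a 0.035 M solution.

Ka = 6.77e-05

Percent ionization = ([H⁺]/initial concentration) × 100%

Using Ka equilibrium: x² + Ka×x - Ka×C = 0. Solving: [H⁺] = 1.5058e-03. Percent = (1.5058e-03/0.035) × 100

Percent ionization = 4.3%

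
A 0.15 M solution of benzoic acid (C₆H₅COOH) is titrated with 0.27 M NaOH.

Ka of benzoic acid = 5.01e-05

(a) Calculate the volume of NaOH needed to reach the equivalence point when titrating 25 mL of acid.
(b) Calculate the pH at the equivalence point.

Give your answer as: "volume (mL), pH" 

moles acid = 0.15 × 25/1000 = 0.00375 mol; V_base = moles/0.27 × 1000 = 13.9 mL. At equivalence only the conjugate base is present: [A⁻] = 0.00375/0.039 = 9.6429e-02 M. Kb = Kw/Ka = 2.00e-10; [OH⁻] = √(Kb × [A⁻]) = 4.3872e-06; pOH = 5.36; pH = 14 - pOH = 8.64.

V = 13.9 mL, pH = 8.64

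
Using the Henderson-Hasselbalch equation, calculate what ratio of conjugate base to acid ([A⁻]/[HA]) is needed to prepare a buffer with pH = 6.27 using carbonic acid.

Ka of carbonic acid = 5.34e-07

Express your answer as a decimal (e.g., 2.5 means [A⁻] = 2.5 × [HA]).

pKa = -log(5.34e-07) = 6.2725. pH = pKa + log([A⁻]/[HA]), so log([A⁻]/[HA]) = pH − pKa = 6.27 − 6.2725 = -0.0025. [A⁻]/[HA] = 10^(-0.0025) = 0.994

[A⁻]/[HA] = 0.994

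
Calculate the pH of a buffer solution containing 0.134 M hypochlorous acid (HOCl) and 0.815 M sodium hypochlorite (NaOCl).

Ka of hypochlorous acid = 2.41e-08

pKa = -log(2.41e-08) = 7.62. pH = pKa + log([A⁻]/[HA]) = 7.62 + log(0.815/0.134)

pH = 8.40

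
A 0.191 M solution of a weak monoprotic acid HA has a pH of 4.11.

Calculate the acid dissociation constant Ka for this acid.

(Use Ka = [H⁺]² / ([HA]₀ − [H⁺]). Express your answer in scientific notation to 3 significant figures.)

[H⁺] = 10^(−pH) = 10^(−4.11) = 7.762e-05 M. For HA ⇌ H⁺ + A⁻, Ka = [H⁺][A⁻]/[HA] = [H⁺]² / ([HA]₀ − [H⁺]) = (7.762e-05)² / (0.191 − 7.762e-05) = 3.16e-08.

K_a = 3.16e-08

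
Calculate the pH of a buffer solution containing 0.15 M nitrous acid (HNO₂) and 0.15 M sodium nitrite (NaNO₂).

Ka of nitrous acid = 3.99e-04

pKa = -log(3.99e-04) = 3.40. pH = pKa + log([A⁻]/[HA]) = 3.40 + log(0.15/0.15)

pH = 3.40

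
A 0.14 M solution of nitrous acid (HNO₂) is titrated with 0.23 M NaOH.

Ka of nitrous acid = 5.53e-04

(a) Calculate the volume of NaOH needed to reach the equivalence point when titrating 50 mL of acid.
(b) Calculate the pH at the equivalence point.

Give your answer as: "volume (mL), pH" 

moles acid = 0.14 × 50/1000 = 0.007 mol; V_base = moles/0.23 × 1000 = 30.4 mL. At equivalence only the conjugate base is present: [A⁻] = 0.007/0.080 = 8.7027e-02 M. Kb = Kw/Ka = 1.81e-11; [OH⁻] = √(Kb × [A⁻]) = 1.2545e-06; pOH = 5.90; pH = 14 - pOH = 8.10.

V = 30.4 mL, pH = 8.10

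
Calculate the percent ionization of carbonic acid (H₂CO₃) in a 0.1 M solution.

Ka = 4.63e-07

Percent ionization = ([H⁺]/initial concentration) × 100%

Using Ka equilibrium: x² + Ka×x - Ka×C = 0. Solving: [H⁺] = 2.1494e-04. Percent = (2.1494e-04/0.1) × 100

Percent ionization = 0.215%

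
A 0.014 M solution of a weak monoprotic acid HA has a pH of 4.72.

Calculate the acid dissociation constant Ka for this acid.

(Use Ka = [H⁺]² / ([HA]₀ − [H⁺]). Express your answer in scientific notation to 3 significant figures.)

[H⁺] = 10^(−pH) = 10^(−4.72) = 1.905e-05 M. For HA ⇌ H⁺ + A⁻, Ka = [H⁺][A⁻]/[HA] = [H⁺]² / ([HA]₀ − [H⁺]) = (1.905e-05)² / (0.014 − 1.905e-05) = 2.60e-08.

K_a = 2.60e-08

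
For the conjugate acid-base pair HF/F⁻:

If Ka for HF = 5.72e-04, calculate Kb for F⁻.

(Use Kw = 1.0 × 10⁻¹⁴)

For a conjugate pair Ka × Kb = Kw, so Kb = Kw/Ka = 1.0 × 10⁻¹⁴ / 5.72e-04 = 1.75e-11.

K_b = 1.75e-11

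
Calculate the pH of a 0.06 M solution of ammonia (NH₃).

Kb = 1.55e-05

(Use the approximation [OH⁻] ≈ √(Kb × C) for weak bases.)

[OH⁻] = √(Kb × C) = √(1.55e-05 × 0.06) = 9.6437e-04. pOH = 3.02, pH = 14 - pOH

pH = 10.98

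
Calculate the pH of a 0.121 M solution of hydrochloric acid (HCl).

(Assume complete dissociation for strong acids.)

[H⁺] = 0.121 M for strong acid. pH = -log[H⁺] = -log(0.121)

pH = 0.92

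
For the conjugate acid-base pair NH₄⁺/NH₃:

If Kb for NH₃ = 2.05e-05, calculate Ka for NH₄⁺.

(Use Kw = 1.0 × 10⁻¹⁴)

For a conjugate pair Ka × Kb = Kw, so Ka = Kw/Kb = 1.0 × 10⁻¹⁴ / 2.05e-05 = 4.88e-10.

K_a = 4.88e-10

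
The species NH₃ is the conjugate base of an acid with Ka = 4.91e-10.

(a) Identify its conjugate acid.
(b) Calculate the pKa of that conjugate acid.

(a) The conjugate acid is formed by adding one H⁺ to NH₃, giving NH₄⁺. (b) pKa = -log(Ka) = -log(4.91e-10) = 9.31.

Conjugate acid: NH₄⁺; pK_a = 9.31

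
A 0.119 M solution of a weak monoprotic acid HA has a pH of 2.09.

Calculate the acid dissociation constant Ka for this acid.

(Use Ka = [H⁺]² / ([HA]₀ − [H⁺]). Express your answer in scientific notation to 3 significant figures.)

[H⁺] = 10^(−pH) = 10^(−2.09) = 8.128e-03 M. For HA ⇌ H⁺ + A⁻, Ka = [H⁺][A⁻]/[HA] = [H⁺]² / ([HA]₀ − [H⁺]) = (8.128e-03)² / (0.119 − 8.128e-03) = 5.96e-04.

K_a = 5.96e-04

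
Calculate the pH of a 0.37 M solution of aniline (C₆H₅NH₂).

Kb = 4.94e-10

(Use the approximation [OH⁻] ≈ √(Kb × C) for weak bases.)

[OH⁻] = √(Kb × C) = √(4.94e-10 × 0.37) = 1.3520e-05. pOH = 4.87, pH = 14 - pOH

pH = 9.13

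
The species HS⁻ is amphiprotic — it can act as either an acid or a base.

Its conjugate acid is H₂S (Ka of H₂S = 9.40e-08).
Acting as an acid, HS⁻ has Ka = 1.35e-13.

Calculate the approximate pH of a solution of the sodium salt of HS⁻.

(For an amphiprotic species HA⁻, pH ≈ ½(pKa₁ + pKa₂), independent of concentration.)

pKa₁ = -log(9.40e-08) = 7.03; pKa₂ = -log(1.35e-13) = 12.87. For an amphiprotic species, pH ≈ ½(pKa₁ + pKa₂) = ½(7.03 + 12.87) = 9.95.

pH = 9.95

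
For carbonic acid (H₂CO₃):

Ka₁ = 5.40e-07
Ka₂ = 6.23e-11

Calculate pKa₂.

pKa₂ = -log(Ka₂) = -log(6.23e-11) = 10.21.

pK_{a2} = 10.21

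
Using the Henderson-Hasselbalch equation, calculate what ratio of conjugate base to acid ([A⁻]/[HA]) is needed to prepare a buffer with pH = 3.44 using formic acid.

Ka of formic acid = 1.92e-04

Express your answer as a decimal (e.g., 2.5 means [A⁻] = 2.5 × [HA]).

pKa = -log(1.92e-04) = 3.7167. pH = pKa + log([A⁻]/[HA]), so log([A⁻]/[HA]) = pH − pKa = 3.44 − 3.7167 = -0.2767. [A⁻]/[HA] = 10^(-0.2767) = 0.529

[A⁻]/[HA] = 0.529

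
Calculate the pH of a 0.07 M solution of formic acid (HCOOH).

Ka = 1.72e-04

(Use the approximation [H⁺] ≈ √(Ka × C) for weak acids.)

[H⁺] = √(Ka × C) = √(1.72e-04 × 0.07) = 3.4699e-03. pH = -log(3.4699e-03)

pH = 2.46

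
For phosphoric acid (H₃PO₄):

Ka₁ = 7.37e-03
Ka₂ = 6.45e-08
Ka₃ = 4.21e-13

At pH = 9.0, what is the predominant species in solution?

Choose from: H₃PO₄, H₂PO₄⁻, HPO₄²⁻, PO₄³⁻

pKa₁ = 2.13, pKa₂ = 7.19, pKa₃ = 12.38. For a polyprotic acid the predominant species crosses at each pKa: below pKa_n the protonated form dominates, above it the deprotonated form does. At pH = 9.0, the predominant species is HPO₄²⁻.

HPO₄²⁻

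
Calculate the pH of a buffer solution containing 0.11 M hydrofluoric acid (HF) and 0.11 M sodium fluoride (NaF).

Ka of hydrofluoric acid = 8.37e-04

pKa = -log(8.37e-04) = 3.08. pH = pKa + log([A⁻]/[HA]) = 3.08 + log(0.11/0.11)

pH = 3.08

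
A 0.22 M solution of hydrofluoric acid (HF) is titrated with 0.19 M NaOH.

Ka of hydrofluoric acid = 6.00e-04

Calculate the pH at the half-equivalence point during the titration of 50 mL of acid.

At half-equivalence [HA] = [A⁻], so Henderson-Hasselbalch gives pH = pKa = -log(6.00e-04) = 3.22.

pH = pKa = 3.22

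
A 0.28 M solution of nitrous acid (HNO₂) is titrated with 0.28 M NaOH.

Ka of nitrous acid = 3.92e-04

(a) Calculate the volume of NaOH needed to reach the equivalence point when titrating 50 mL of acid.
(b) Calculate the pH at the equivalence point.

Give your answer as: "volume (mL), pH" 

moles acid = 0.28 × 50/1000 = 0.014 mol; V_base = moles/0.28 × 1000 = 50.0 mL. At equivalence only the conjugate base is present: [A⁻] = 0.014/0.100 = 1.4000e-01 M. Kb = Kw/Ka = 2.55e-11; [OH⁻] = √(Kb × [A⁻]) = 1.8898e-06; pOH = 5.72; pH = 14 - pOH = 8.28.

V = 50.0 mL, pH = 8.28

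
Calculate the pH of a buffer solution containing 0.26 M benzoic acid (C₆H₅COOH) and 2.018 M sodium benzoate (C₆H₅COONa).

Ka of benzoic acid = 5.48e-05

pKa = -log(5.48e-05) = 4.26. pH = pKa + log([A⁻]/[HA]) = 4.26 + log(2.018/0.26)

pH = 5.15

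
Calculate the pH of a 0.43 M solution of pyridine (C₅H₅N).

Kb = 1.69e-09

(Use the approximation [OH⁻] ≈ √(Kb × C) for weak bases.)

[OH⁻] = √(Kb × C) = √(1.69e-09 × 0.43) = 2.6957e-05. pOH = 4.57, pH = 14 - pOH

pH = 9.43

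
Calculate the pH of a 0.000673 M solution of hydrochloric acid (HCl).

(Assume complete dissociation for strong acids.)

[H⁺] = 0.000673 M for strong acid. pH = -log[H⁺] = -log(0.000673)

pH = 3.17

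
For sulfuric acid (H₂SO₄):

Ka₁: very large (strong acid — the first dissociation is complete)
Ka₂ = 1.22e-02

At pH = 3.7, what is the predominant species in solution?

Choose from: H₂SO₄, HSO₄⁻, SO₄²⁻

The first dissociation is complete, so H₂SO₄ itself is never the predominant species in water; pKa₂ = -log(1.22e-02) = 1.91. For a polyprotic acid the predominant species crosses at each pKa: below pKa_n the protonated form dominates, above it the deprotonated form does. At pH = 3.7, the predominant species is SO₄²⁻.

SO₄²⁻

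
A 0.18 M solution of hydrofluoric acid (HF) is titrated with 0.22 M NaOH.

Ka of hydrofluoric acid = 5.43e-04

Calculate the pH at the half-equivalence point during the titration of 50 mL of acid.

At half-equivalence [HA] = [A⁻], so Henderson-Hasselbalch gives pH = pKa = -log(5.43e-04) = 3.27.

pH = pKa = 3.27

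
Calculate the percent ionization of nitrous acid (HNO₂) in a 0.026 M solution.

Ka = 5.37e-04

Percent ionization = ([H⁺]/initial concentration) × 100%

Using Ka equilibrium: x² + Ka×x - Ka×C = 0. Solving: [H⁺] = 3.4777e-03. Percent = (3.4777e-03/0.026) × 100

Percent ionization = 13.4%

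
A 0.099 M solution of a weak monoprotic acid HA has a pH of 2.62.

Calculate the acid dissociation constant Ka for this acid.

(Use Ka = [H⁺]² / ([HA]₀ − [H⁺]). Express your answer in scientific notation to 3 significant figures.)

[H⁺] = 10^(−pH) = 10^(−2.62) = 2.399e-03 M. For HA ⇌ H⁺ + A⁻, Ka = [H⁺][A⁻]/[HA] = [H⁺]² / ([HA]₀ − [H⁺]) = (2.399e-03)² / (0.099 − 2.399e-03) = 5.96e-05.

K_a = 5.96e-05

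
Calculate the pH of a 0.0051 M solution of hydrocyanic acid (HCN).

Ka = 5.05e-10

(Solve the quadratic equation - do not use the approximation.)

x² + Ka×x - Ka×C = 0. Using quadratic formula: [H⁺] = 1.6046e-06

pH = 5.79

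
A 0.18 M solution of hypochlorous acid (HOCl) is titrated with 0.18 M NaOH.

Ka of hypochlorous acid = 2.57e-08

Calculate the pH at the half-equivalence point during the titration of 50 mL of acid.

At half-equivalence [HA] = [A⁻], so Henderson-Hasselbalch gives pH = pKa = -log(2.57e-08) = 7.59.

pH = pKa = 7.59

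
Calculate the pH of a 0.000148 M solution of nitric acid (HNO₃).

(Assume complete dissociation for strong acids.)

[H⁺] = 0.000148 M for strong acid. pH = -log[H⁺] = -log(0.000148)

pH = 3.83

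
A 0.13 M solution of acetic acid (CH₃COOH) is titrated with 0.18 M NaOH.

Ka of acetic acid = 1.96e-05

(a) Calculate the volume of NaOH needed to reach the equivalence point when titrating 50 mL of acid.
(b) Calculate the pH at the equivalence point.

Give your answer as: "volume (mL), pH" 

moles acid = 0.13 × 50/1000 = 0.0065 mol; V_base = moles/0.18 × 1000 = 36.1 mL. At equivalence only the conjugate base is present: [A⁻] = 0.0065/0.086 = 7.5484e-02 M. Kb = Kw/Ka = 5.10e-10; [OH⁻] = √(Kb × [A⁻]) = 6.2058e-06; pOH = 5.21; pH = 14 - pOH = 8.79.

V = 36.1 mL, pH = 8.79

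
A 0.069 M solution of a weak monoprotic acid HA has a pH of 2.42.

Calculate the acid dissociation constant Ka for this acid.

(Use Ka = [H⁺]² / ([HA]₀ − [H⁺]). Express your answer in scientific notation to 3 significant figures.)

[H⁺] = 10^(−pH) = 10^(−2.42) = 3.802e-03 M. For HA ⇌ H⁺ + A⁻, Ka = [H⁺][A⁻]/[HA] = [H⁺]² / ([HA]₀ − [H⁺]) = (3.802e-03)² / (0.069 − 3.802e-03) = 2.22e-04.

K_a = 2.22e-04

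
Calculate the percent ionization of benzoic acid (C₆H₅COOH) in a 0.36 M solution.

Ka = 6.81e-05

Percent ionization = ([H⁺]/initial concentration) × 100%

Using Ka equilibrium: x² + Ka×x - Ka×C = 0. Solving: [H⁺] = 4.9174e-03. Percent = (4.9174e-03/0.36) × 100

Percent ionization = 1.37%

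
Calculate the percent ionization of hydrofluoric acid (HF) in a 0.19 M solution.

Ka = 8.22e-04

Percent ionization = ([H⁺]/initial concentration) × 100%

Using Ka equilibrium: x² + Ka×x - Ka×C = 0. Solving: [H⁺] = 1.2093e-02. Percent = (1.2093e-02/0.19) × 100

Percent ionization = 6.36%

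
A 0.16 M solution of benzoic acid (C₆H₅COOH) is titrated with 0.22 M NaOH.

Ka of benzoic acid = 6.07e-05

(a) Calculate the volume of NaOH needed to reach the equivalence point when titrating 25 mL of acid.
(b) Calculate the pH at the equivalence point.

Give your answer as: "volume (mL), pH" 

moles acid = 0.16 × 25/1000 = 0.004 mol; V_base = moles/0.22 × 1000 = 18.2 mL. At equivalence only the conjugate base is present: [A⁻] = 0.004/0.043 = 9.2632e-02 M. Kb = Kw/Ka = 1.65e-10; [OH⁻] = √(Kb × [A⁻]) = 3.9065e-06; pOH = 5.41; pH = 14 - pOH = 8.59.

V = 18.2 mL, pH = 8.59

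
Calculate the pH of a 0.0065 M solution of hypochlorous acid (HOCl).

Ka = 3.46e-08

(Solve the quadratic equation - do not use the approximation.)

x² + Ka×x - Ka×C = 0. Using quadratic formula: [H⁺] = 1.4979e-05

pH = 4.82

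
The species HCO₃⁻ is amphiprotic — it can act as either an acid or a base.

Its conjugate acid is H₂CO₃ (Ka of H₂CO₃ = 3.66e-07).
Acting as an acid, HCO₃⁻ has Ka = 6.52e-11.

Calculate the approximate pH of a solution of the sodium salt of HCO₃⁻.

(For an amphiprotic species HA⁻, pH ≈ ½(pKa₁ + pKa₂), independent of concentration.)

pKa₁ = -log(3.66e-07) = 6.44; pKa₂ = -log(6.52e-11) = 10.19. For an amphiprotic species, pH ≈ ½(pKa₁ + pKa₂) = ½(6.44 + 10.19) = 8.31.

pH = 8.31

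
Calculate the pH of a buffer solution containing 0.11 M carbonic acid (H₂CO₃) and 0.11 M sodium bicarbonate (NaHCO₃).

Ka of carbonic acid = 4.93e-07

pKa = -log(4.93e-07) = 6.31. pH = pKa + log([A⁻]/[HA]) = 6.31 + log(0.11/0.11)

pH = 6.31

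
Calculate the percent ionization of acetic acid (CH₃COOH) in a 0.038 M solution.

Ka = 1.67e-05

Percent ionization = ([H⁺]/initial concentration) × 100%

Using Ka equilibrium: x² + Ka×x - Ka×C = 0. Solving: [H⁺] = 7.8831e-04. Percent = (7.8831e-04/0.038) × 100

Percent ionization = 2.07%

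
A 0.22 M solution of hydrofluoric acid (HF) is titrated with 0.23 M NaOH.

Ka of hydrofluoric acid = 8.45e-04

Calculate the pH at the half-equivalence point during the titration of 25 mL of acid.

At half-equivalence [HA] = [A⁻], so Henderson-Hasselbalch gives pH = pKa = -log(8.45e-04) = 3.07.

pH = pKa = 3.07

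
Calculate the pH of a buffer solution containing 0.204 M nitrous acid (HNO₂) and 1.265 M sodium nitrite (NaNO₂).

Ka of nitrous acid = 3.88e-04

pKa = -log(3.88e-04) = 3.41. pH = pKa + log([A⁻]/[HA]) = 3.41 + log(1.265/0.204)

pH = 4.20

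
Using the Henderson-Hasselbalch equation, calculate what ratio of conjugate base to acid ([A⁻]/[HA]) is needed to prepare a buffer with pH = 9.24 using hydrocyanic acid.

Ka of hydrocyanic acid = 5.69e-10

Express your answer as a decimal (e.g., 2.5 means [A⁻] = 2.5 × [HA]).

pKa = -log(5.69e-10) = 9.2449. pH = pKa + log([A⁻]/[HA]), so log([A⁻]/[HA]) = pH − pKa = 9.24 − 9.2449 = -0.0049. [A⁻]/[HA] = 10^(-0.0049) = 0.989

[A⁻]/[HA] = 0.989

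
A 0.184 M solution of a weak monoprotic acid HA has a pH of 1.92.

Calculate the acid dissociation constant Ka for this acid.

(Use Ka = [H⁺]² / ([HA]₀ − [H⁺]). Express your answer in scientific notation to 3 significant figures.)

[H⁺] = 10^(−pH) = 10^(−1.92) = 1.202e-02 M. For HA ⇌ H⁺ + A⁻, Ka = [H⁺][A⁻]/[HA] = [H⁺]² / ([HA]₀ − [H⁺]) = (1.202e-02)² / (0.184 − 1.202e-02) = 8.40e-04.

K_a = 8.40e-04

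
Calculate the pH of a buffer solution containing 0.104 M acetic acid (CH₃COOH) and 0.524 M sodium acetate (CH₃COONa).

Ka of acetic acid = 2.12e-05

pKa = -log(2.12e-05) = 4.67. pH = pKa + log([A⁻]/[HA]) = 4.67 + log(0.524/0.104)

pH = 5.38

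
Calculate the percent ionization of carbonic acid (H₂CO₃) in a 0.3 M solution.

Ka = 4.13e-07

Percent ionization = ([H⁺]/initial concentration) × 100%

Using Ka equilibrium: x² + Ka×x - Ka×C = 0. Solving: [H⁺] = 3.5179e-04. Percent = (3.5179e-04/0.3) × 100

Percent ionization = 0.117%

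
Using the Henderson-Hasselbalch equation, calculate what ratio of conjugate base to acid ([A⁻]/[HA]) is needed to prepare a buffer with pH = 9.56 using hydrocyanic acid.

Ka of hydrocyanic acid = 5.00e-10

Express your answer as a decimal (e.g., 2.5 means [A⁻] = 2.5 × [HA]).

pKa = -log(5.00e-10) = 9.3010. pH = pKa + log([A⁻]/[HA]), so log([A⁻]/[HA]) = pH − pKa = 9.56 − 9.3010 = 0.2590. [A⁻]/[HA] = 10^(0.2590) = 1.82

[A⁻]/[HA] = 1.82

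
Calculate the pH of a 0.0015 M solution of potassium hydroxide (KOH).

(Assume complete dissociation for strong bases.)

[OH⁻] = 0.0015 M for strong base. pOH = -log[OH⁻] = 2.82, pH = 14 - pOH

pH = 11.18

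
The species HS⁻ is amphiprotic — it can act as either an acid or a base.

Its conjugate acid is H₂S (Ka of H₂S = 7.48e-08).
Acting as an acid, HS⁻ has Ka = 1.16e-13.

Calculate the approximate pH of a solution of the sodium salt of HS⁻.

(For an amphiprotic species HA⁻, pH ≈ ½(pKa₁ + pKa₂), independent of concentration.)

pKa₁ = -log(7.48e-08) = 7.13; pKa₂ = -log(1.16e-13) = 12.94. For an amphiprotic species, pH ≈ ½(pKa₁ + pKa₂) = ½(7.13 + 12.94) = 10.03.

pH = 10.03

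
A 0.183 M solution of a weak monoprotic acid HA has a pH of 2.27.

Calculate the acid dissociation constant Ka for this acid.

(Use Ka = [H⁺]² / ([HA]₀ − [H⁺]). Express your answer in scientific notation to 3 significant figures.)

[H⁺] = 10^(−pH) = 10^(−2.27) = 5.370e-03 M. For HA ⇌ H⁺ + A⁻, Ka = [H⁺][A⁻]/[HA] = [H⁺]² / ([HA]₀ − [H⁺]) = (5.370e-03)² / (0.183 − 5.370e-03) = 1.62e-04.

K_a = 1.62e-04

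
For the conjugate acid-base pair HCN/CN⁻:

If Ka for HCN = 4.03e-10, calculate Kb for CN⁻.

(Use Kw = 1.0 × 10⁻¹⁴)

For a conjugate pair Ka × Kb = Kw, so Kb = Kw/Ka = 1.0 × 10⁻¹⁴ / 4.03e-10 = 2.48e-05.

K_b = 2.48e-05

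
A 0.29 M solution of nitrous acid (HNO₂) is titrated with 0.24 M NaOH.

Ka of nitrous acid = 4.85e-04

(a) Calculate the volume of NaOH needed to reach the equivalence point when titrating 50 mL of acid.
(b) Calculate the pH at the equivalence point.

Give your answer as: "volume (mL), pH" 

moles acid = 0.29 × 50/1000 = 0.0145 mol; V_base = moles/0.24 × 1000 = 60.4 mL. At equivalence only the conjugate base is present: [A⁻] = 0.0145/0.110 = 1.3132e-01 M. Kb = Kw/Ka = 2.06e-11; [OH⁻] = √(Kb × [A⁻]) = 1.6455e-06; pOH = 5.78; pH = 14 - pOH = 8.22.

V = 60.4 mL, pH = 8.22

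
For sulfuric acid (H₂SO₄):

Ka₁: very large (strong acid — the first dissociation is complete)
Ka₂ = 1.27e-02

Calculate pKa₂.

pKa₂ = -log(Ka₂) = -log(1.27e-02) = 1.90.

pK_{a2} = 1.90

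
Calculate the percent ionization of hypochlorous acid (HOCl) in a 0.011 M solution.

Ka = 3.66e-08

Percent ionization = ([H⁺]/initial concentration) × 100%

Using Ka equilibrium: x² + Ka×x - Ka×C = 0. Solving: [H⁺] = 2.0047e-05. Percent = (2.0047e-05/0.011) × 100

Percent ionization = 0.182%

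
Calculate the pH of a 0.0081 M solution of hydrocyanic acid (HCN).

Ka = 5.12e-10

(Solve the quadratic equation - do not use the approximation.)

x² + Ka×x - Ka×C = 0. Using quadratic formula: [H⁺] = 2.0362e-06

pH = 5.69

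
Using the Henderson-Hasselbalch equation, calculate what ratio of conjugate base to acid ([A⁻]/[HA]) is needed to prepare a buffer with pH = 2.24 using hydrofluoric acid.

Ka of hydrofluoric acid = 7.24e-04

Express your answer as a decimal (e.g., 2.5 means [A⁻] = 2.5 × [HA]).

pKa = -log(7.24e-04) = 3.1403. pH = pKa + log([A⁻]/[HA]), so log([A⁻]/[HA]) = pH − pKa = 2.24 − 3.1403 = -0.9003. [A⁻]/[HA] = 10^(-0.9003) = 0.126

[A⁻]/[HA] = 0.126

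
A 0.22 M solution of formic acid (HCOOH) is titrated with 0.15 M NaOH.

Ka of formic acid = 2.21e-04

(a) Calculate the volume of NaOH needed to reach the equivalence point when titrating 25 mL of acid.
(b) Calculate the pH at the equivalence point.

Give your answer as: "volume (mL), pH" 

moles acid = 0.22 × 25/1000 = 0.0055 mol; V_base = moles/0.15 × 1000 = 36.7 mL. At equivalence only the conjugate base is present: [A⁻] = 0.0055/0.062 = 8.9189e-02 M. Kb = Kw/Ka = 4.52e-11; [OH⁻] = √(Kb × [A⁻]) = 2.0089e-06; pOH = 5.70; pH = 14 - pOH = 8.30.

V = 36.7 mL, pH = 8.30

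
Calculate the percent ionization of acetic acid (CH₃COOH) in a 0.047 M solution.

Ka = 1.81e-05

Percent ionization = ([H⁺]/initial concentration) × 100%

Using Ka equilibrium: x² + Ka×x - Ka×C = 0. Solving: [H⁺] = 9.1333e-04. Percent = (9.1333e-04/0.047) × 100

Percent ionization = 1.94%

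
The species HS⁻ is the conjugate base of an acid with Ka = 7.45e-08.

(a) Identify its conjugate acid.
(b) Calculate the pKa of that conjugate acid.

(a) The conjugate acid is formed by adding one H⁺ to HS⁻, giving H₂S. (b) pKa = -log(Ka) = -log(7.45e-08) = 7.13.

Conjugate acid: H₂S; pK_a = 7.13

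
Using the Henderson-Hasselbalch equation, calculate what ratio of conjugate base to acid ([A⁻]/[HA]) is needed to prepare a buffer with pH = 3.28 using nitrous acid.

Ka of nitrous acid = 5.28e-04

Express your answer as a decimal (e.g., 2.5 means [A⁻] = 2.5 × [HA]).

pKa = -log(5.28e-04) = 3.2774. pH = pKa + log([A⁻]/[HA]), so log([A⁻]/[HA]) = pH − pKa = 3.28 − 3.2774 = 0.0026. [A⁻]/[HA] = 10^(0.0026) = 1.01

[A⁻]/[HA] = 1.01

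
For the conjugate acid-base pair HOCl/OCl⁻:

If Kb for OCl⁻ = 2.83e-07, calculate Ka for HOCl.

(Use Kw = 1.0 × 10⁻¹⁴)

For a conjugate pair Ka × Kb = Kw, so Ka = Kw/Kb = 1.0 × 10⁻¹⁴ / 2.83e-07 = 3.53e-08.

K_a = 3.53e-08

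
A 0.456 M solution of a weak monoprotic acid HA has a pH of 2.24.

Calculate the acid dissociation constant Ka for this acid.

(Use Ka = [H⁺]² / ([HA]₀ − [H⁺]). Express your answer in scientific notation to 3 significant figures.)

[H⁺] = 10^(−pH) = 10^(−2.24) = 5.754e-03 M. For HA ⇌ H⁺ + A⁻, Ka = [H⁺][A⁻]/[HA] = [H⁺]² / ([HA]₀ − [H⁺]) = (5.754e-03)² / (0.456 − 5.754e-03) = 7.35e-05.

K_a = 7.35e-05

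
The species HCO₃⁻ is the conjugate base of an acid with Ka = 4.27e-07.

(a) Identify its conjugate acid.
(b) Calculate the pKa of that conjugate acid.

(a) The conjugate acid is formed by adding one H⁺ to HCO₃⁻, giving H₂CO₃. (b) pKa = -log(Ka) = -log(4.27e-07) = 6.37.

Conjugate acid: H₂CO₃; pK_a = 6.37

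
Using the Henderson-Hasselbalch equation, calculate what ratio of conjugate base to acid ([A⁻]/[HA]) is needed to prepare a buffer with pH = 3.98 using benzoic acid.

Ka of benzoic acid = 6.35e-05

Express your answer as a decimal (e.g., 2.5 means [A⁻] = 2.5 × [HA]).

pKa = -log(6.35e-05) = 4.1972. pH = pKa + log([A⁻]/[HA]), so log([A⁻]/[HA]) = pH − pKa = 3.98 − 4.1972 = -0.2172. [A⁻]/[HA] = 10^(-0.2172) = 0.606

[A⁻]/[HA] = 0.606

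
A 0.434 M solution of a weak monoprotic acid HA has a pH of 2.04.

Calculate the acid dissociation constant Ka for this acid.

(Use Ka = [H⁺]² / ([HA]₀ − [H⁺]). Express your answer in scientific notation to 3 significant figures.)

[H⁺] = 10^(−pH) = 10^(−2.04) = 9.120e-03 M. For HA ⇌ H⁺ + A⁻, Ka = [H⁺][A⁻]/[HA] = [H⁺]² / ([HA]₀ − [H⁺]) = (9.120e-03)² / (0.434 − 9.120e-03) = 1.96e-04.

K_a = 1.96e-04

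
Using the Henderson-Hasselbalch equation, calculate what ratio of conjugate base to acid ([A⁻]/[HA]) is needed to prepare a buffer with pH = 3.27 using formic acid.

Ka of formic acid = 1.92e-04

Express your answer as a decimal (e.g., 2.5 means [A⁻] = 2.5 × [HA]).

pKa = -log(1.92e-04) = 3.7167. pH = pKa + log([A⁻]/[HA]), so log([A⁻]/[HA]) = pH − pKa = 3.27 − 3.7167 = -0.4467. [A⁻]/[HA] = 10^(-0.4467) = 0.358

[A⁻]/[HA] = 0.358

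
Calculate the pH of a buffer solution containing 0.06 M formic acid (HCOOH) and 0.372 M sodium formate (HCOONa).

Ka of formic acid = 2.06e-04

pKa = -log(2.06e-04) = 3.69. pH = pKa + log([A⁻]/[HA]) = 3.69 + log(0.372/0.06)

pH = 4.48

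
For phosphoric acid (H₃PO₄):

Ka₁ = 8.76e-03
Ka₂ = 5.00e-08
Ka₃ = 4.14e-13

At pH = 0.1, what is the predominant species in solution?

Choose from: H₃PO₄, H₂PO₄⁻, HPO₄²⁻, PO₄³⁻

pKa₁ = 2.06, pKa₂ = 7.30, pKa₃ = 12.38. For a polyprotic acid the predominant species crosses at each pKa: below pKa_n the protonated form dominates, above it the deprotonated form does. At pH = 0.1, the predominant species is H₃PO₄.

H₃PO₄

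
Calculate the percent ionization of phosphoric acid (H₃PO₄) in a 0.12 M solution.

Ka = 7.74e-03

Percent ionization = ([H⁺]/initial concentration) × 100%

Using Ka equilibrium: x² + Ka×x - Ka×C = 0. Solving: [H⁺] = 2.6851e-02. Percent = (2.6851e-02/0.12) × 100

Percent ionization = 22.4%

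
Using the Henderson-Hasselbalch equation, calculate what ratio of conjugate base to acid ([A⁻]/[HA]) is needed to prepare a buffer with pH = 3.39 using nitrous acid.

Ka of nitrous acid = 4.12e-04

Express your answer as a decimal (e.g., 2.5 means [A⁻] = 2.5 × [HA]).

pKa = -log(4.12e-04) = 3.3851. pH = pKa + log([A⁻]/[HA]), so log([A⁻]/[HA]) = pH − pKa = 3.39 − 3.3851 = 0.0049. [A⁻]/[HA] = 10^(0.0049) = 1.01

[A⁻]/[HA] = 1.01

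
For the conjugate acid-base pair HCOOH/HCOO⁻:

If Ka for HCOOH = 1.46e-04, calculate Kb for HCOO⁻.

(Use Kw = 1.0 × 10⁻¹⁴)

For a conjugate pair Ka × Kb = Kw, so Kb = Kw/Ka = 1.0 × 10⁻¹⁴ / 1.46e-04 = 6.85e-11.

K_b = 6.85e-11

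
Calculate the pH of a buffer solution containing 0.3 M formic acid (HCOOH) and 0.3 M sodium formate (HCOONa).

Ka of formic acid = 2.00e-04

pKa = -log(2.00e-04) = 3.70. pH = pKa + log([A⁻]/[HA]) = 3.70 + log(0.3/0.3)

pH = 3.70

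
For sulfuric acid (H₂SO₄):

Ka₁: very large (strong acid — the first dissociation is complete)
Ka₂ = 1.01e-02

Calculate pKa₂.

pKa₂ = -log(Ka₂) = -log(1.01e-02) = 2.00.

pK_{a2} = 2.00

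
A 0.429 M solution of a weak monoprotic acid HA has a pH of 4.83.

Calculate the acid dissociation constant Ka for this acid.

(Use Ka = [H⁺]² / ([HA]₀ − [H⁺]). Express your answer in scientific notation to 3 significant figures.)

[H⁺] = 10^(−pH) = 10^(−4.83) = 1.479e-05 M. For HA ⇌ H⁺ + A⁻, Ka = [H⁺][A⁻]/[HA] = [H⁺]² / ([HA]₀ − [H⁺]) = (1.479e-05)² / (0.429 − 1.479e-05) = 5.10e-10.

K_a = 5.10e-10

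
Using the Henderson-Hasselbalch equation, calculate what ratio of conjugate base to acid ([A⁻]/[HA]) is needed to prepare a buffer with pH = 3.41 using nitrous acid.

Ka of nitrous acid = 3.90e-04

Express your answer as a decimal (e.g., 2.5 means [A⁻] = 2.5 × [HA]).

pKa = -log(3.90e-04) = 3.4089. pH = pKa + log([A⁻]/[HA]), so log([A⁻]/[HA]) = pH − pKa = 3.41 − 3.4089 = 0.0011. [A⁻]/[HA] = 10^(0.0011) = 1.00

[A⁻]/[HA] = 1.00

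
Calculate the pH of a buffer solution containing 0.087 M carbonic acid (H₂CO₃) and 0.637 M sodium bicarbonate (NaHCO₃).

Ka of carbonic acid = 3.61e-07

pKa = -log(3.61e-07) = 6.44. pH = pKa + log([A⁻]/[HA]) = 6.44 + log(0.637/0.087)

pH = 7.31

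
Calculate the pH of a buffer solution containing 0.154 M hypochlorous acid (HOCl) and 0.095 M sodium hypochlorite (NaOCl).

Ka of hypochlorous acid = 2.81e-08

pKa = -log(2.81e-08) = 7.55. pH = pKa + log([A⁻]/[HA]) = 7.55 + log(0.095/0.154)

pH = 7.34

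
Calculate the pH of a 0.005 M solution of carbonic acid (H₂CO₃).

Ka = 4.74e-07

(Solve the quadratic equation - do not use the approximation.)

x² + Ka×x - Ka×C = 0. Using quadratic formula: [H⁺] = 4.8446e-05

pH = 4.31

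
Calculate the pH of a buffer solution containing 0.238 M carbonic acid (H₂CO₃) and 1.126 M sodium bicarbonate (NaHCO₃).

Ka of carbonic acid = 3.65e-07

pKa = -log(3.65e-07) = 6.44. pH = pKa + log([A⁻]/[HA]) = 6.44 + log(1.126/0.238)

pH = 7.11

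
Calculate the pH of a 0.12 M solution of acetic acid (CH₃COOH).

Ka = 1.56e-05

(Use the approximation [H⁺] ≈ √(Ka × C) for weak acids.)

[H⁺] = √(Ka × C) = √(1.56e-05 × 0.12) = 1.3682e-03. pH = -log(1.3682e-03)

pH = 2.86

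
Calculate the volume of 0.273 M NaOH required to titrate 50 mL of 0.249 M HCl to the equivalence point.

At equivalence: moles acid = moles base. moles HCl = 0.249 × 50/1000 = 0.01245 mol. V_base = moles / 0.273 × 1000 = 45.6 mL.

V_{base} = 45.6 mL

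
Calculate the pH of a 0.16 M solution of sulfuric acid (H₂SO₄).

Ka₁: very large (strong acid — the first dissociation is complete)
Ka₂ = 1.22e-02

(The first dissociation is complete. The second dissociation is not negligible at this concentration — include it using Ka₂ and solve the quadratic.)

First dissociation is complete: [H⁺]₀ = [HSO₄⁻]₀ = C = 0.16 M. Second dissociation HSO₄⁻ ⇌ H⁺ + SO₄²⁻: let x = [SO₄²⁻]. Ka₂ = (C + x)·x / (C − x) = 1.22e-02 → x² + (C + Ka₂)·x − Ka₂·C = 0 → x² + 0.17220·x − 1.952e-03 = 0. x = (−0.17220 + √(0.17220² + 4 × 1.952e-03)) / 2 = 1.0674e-02 M. [H⁺] = C + x = 0.16 + 1.0674e-02 = 1.7067e-01 M. pH = -log(1.7067e-01) = 0.77.

pH = 0.77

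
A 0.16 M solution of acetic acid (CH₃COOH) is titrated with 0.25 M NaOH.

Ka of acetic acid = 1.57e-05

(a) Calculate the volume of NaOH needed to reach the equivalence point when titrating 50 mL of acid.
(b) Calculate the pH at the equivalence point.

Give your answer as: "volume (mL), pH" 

moles acid = 0.16 × 50/1000 = 0.008 mol; V_base = moles/0.25 × 1000 = 32.0 mL. At equivalence only the conjugate base is present: [A⁻] = 0.008/0.082 = 9.7561e-02 M. Kb = Kw/Ka = 6.37e-10; [OH⁻] = √(Kb × [A⁻]) = 7.8829e-06; pOH = 5.10; pH = 14 - pOH = 8.90.

V = 32.0 mL, pH = 8.90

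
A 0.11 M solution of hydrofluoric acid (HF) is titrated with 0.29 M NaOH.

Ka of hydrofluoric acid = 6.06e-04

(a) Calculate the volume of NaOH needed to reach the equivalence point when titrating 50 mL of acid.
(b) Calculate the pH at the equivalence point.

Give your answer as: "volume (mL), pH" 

moles acid = 0.11 × 50/1000 = 0.0055 mol; V_base = moles/0.29 × 1000 = 19.0 mL. At equivalence only the conjugate base is present: [A⁻] = 0.0055/0.069 = 7.9750e-02 M. Kb = Kw/Ka = 1.65e-11; [OH⁻] = √(Kb × [A⁻]) = 1.1472e-06; pOH = 5.94; pH = 14 - pOH = 8.06.

V = 19.0 mL, pH = 8.06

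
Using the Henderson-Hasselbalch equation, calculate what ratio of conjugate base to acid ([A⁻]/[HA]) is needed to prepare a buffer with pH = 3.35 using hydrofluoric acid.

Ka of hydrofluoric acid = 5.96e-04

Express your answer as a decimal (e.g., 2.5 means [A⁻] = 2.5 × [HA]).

pKa = -log(5.96e-04) = 3.2248. pH = pKa + log([A⁻]/[HA]), so log([A⁻]/[HA]) = pH − pKa = 3.35 − 3.2248 = 0.1252. [A⁻]/[HA] = 10^(0.1252) = 1.33

[A⁻]/[HA] = 1.33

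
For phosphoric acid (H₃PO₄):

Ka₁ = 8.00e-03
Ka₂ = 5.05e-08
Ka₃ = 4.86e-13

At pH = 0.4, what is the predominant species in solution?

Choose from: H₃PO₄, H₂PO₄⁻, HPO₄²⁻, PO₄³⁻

pKa₁ = 2.10, pKa₂ = 7.30, pKa₃ = 12.31. For a polyprotic acid the predominant species crosses at each pKa: below pKa_n the protonated form dominates, above it the deprotonated form does. At pH = 0.4, the predominant species is H₃PO₄.

H₃PO₄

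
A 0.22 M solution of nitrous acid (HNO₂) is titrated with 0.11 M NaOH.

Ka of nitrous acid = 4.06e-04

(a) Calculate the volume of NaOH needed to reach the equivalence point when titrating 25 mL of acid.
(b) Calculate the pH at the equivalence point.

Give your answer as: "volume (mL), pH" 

moles acid = 0.22 × 25/1000 = 0.0055 mol; V_base = moles/0.11 × 1000 = 50.0 mL. At equivalence only the conjugate base is present: [A⁻] = 0.0055/0.075 = 7.3333e-02 M. Kb = Kw/Ka = 2.46e-11; [OH⁻] = √(Kb × [A⁻]) = 1.3440e-06; pOH = 5.87; pH = 14 - pOH = 8.13.

V = 50.0 mL, pH = 8.13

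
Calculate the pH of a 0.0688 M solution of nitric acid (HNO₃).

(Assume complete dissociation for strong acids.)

[H⁺] = 0.0688 M for strong acid. pH = -log[H⁺] = -log(0.0688)

pH = 1.16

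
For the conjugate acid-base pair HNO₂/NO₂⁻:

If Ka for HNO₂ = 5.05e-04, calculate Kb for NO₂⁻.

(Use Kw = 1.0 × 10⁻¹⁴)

For a conjugate pair Ka × Kb = Kw, so Kb = Kw/Ka = 1.0 × 10⁻¹⁴ / 5.05e-04 = 1.98e-11.

K_b = 1.98e-11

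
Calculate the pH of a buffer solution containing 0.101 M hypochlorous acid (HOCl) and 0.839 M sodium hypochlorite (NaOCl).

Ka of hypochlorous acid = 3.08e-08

pKa = -log(3.08e-08) = 7.51. pH = pKa + log([A⁻]/[HA]) = 7.51 + log(0.839/0.101)

pH = 8.43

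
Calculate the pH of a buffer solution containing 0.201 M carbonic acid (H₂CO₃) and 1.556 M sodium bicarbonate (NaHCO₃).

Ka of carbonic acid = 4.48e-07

pKa = -log(4.48e-07) = 6.35. pH = pKa + log([A⁻]/[HA]) = 6.35 + log(1.556/0.201)

pH = 7.24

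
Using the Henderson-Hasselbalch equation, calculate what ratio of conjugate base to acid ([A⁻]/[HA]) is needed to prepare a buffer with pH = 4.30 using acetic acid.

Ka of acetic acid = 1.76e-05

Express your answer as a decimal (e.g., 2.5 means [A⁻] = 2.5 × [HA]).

pKa = -log(1.76e-05) = 4.7545. pH = pKa + log([A⁻]/[HA]), so log([A⁻]/[HA]) = pH − pKa = 4.30 − 4.7545 = -0.4545. [A⁻]/[HA] = 10^(-0.4545) = 0.351

[A⁻]/[HA] = 0.351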